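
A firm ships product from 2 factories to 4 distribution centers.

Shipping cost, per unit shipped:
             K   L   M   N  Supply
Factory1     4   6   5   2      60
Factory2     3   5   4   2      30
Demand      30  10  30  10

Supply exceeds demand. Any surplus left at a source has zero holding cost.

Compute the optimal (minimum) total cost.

An optimal shipping plan:
  Factory1 to K: 30 pallets
  Factory1 to L: 10 pallets
  Factory1 to N: 10 pallets
  Factory2 to M: 30 pallets
Total cost = 320.
(Supply check: Factory1 ships 50; Factory2 ships 30.)

320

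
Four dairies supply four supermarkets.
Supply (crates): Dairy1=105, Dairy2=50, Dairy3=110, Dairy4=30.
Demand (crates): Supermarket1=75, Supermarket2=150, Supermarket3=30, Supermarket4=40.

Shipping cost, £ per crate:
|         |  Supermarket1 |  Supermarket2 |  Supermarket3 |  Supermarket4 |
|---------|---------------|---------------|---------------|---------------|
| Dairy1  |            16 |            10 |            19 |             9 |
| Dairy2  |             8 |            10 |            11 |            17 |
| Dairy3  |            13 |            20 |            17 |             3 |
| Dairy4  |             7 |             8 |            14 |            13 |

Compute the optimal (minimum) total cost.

A cheapest plan:
  Dairy1->Supermarket2: 105 crates
  Dairy2->Supermarket1: 5 crates
  Dairy2->Supermarket2: 15 crates
  Dairy2->Supermarket3: 30 crates
  Dairy3->Supermarket1: 70 crates
  Dairy3->Supermarket4: 40 crates
  Dairy4->Supermarket2: 30 crates
Total cost = £2840.
(Supply check: Dairy1 ships 105; Dairy2 ships 50; Dairy3 ships 110; Dairy4 ships 30.)

2840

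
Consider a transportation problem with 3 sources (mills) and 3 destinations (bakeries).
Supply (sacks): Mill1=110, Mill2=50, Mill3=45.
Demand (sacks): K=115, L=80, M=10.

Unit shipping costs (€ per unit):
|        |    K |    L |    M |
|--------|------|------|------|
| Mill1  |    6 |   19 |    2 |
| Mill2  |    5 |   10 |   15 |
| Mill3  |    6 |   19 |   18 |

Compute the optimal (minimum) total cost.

A cheapest plan:
  Mill1→K: 70 sacks
  Mill1→L: 30 sacks
  Mill1→M: 10 sacks
  Mill2→L: 50 sacks
  Mill3→K: 45 sacks
Total cost = €1780.

1780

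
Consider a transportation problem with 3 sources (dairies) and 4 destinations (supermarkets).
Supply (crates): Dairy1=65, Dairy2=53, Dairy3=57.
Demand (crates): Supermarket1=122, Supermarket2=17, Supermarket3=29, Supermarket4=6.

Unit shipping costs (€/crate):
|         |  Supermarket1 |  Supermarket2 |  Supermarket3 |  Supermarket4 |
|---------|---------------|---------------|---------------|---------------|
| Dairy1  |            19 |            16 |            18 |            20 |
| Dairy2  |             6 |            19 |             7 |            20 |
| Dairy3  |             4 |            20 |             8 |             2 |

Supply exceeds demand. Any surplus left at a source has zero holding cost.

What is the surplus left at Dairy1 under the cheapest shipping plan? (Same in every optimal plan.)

Minimum-cost shipments:
  Dairy1–Supermarket1: 18 × €19 = €342
  Dairy1–Supermarket2: 17 × €16 = €272
  Dairy1–Supermarket3: 29 × €18 = €522
  Dairy2–Supermarket1: 53 × €6 = €318
  Dairy3–Supermarket1: 51 × €4 = €204
  Dairy3–Supermarket4: 6 × €2 = €12
Total cost = €1670.
Dairy1 ships 64 of its 65, leaving 1.

1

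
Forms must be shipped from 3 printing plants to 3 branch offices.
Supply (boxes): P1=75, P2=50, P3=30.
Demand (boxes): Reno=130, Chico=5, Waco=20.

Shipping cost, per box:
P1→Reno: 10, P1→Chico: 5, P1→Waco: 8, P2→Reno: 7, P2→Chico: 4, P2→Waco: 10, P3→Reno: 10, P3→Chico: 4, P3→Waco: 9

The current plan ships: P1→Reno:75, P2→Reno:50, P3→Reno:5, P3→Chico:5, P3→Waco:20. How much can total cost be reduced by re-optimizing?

Current plan cost = 75·10 + 50·7 + 5·10 + 5·4 + 20·9 = 1350.
Optimal plan:
  P1–Reno: 55 boxes
  P1–Waco: 20 boxes
  P2–Reno: 50 boxes
  P3–Reno: 25 boxes
  P3–Chico: 5 boxes
Optimal cost = 1330.
Saving = 1350 − 1330 = 20.

20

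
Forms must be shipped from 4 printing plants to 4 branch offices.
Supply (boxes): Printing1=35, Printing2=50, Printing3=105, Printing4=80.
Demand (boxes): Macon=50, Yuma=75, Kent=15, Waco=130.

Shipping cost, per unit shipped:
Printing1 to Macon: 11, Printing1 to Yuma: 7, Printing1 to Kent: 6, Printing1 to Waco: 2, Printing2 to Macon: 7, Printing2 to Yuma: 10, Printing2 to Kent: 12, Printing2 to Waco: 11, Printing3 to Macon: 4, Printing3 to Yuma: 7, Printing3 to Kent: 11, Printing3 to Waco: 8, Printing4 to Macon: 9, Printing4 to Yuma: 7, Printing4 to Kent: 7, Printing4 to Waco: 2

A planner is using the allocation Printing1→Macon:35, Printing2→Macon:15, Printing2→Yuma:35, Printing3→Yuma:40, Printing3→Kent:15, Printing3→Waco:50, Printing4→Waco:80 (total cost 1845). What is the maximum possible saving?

Current plan cost = 35·11 + 15·7 + 35·10 + 40·7 + 15·11 + 50·8 + 80·2 = 1845.
Optimal plan:
  Printing1–Waco: 35 boxes
  Printing2–Macon: 20 boxes
  Printing2–Kent: 15 boxes
  Printing2–Waco: 15 boxes
  Printing3–Macon: 30 boxes
  Printing3–Yuma: 75 boxes
  Printing4–Waco: 80 boxes
Optimal cost = 1360.
Saving = 1845 − 1360 = 485.

485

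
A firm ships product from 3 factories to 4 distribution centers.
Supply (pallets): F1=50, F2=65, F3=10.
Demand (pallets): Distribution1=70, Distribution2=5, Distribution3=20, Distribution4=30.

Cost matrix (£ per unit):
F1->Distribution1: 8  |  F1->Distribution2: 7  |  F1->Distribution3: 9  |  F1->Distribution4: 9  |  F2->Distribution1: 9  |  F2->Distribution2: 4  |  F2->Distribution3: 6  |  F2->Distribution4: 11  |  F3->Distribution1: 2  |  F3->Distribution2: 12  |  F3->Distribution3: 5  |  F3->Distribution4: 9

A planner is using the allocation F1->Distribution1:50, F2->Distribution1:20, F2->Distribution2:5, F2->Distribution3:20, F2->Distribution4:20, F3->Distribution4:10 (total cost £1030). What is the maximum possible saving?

80

Current plan cost = 50·8 + 20·9 + 5·4 + 20·6 + 20·11 + 10·9 = £1030.
Optimal plan:
  F1→Distribution1: 20 pallets
  F1→Distribution4: 30 pallets
  F2→Distribution1: 40 pallets
  F2→Distribution2: 5 pallets
  F2→Distribution3: 20 pallets
  F3→Distribution1: 10 pallets
Optimal cost = £950.
Saving = 1030 − 950 = £80.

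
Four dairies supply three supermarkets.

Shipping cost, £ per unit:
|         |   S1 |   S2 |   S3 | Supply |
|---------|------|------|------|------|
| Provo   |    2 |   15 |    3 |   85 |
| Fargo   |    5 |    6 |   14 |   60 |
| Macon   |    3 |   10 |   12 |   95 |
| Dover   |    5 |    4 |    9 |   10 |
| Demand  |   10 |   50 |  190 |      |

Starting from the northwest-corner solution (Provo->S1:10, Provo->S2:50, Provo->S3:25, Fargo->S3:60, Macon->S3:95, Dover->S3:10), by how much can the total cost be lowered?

1080

Current plan cost = 10·2 + 50·15 + 25·3 + 60·14 + 95·12 + 10·9 = £2915.
Optimal plan:
  Provo->S3: 85 crates
  Fargo->S2: 50 crates
  Fargo->S3: 10 crates
  Macon->S1: 10 crates
  Macon->S3: 85 crates
  Dover->S3: 10 crates
Optimal cost = £1835.
Saving = 2915 − 1835 = £1080.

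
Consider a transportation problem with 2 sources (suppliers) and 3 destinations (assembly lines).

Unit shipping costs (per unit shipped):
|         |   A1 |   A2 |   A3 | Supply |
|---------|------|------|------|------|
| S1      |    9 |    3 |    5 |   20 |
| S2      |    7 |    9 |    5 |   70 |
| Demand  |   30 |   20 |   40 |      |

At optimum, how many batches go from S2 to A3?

Optimal shipments:
  S1 to A2: 20 × 3 = 60
  S2 to A1: 30 × 7 = 210
  S2 to A3: 40 × 5 = 200
Total cost = 470.
So S2→A3 carries 40 batches.

40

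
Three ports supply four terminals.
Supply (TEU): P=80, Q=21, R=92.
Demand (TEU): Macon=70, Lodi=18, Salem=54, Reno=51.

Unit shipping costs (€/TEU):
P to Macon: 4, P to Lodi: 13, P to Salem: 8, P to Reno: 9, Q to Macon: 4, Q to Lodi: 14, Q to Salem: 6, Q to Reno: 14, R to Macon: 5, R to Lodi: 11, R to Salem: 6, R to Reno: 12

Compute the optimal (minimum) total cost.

1281

A cheapest plan:
  P->Macon: 29 TEU
  P->Reno: 51 TEU
  Q->Macon: 21 TEU
  R->Macon: 20 TEU
  R->Lodi: 18 TEU
  R->Salem: 54 TEU
Total cost = €1281.
(Supply check: P ships 80; Q ships 21; R ships 92.)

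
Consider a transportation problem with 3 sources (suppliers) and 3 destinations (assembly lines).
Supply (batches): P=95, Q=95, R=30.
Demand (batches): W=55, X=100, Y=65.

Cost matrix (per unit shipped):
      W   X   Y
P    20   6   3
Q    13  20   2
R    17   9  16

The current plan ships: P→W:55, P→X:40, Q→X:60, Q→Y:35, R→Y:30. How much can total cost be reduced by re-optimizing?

1530

Current plan cost = 55·20 + 40·6 + 60·20 + 35·2 + 30·16 = 3090.
Optimal plan:
  P to X: 95 × 6 = 570
  Q to W: 30 × 13 = 390
  Q to Y: 65 × 2 = 130
  R to W: 25 × 17 = 425
  R to X: 5 × 9 = 45
Optimal cost = 1560.
Saving = 3090 − 1560 = 1530.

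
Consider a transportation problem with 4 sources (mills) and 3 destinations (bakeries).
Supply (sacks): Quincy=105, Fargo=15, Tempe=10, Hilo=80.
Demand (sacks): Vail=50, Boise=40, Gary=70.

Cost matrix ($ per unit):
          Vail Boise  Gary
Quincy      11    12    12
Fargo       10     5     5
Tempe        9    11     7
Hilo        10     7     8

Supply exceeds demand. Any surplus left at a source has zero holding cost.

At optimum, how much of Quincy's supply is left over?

An optimal plan:
  Quincy→Vail: 50 sacks
  Quincy→Gary: 5 sacks
  Fargo→Gary: 15 sacks
  Tempe→Gary: 10 sacks
  Hilo→Boise: 40 sacks
  Hilo→Gary: 40 sacks
Total cost = $1355.
Quincy ships 55 of its 105, leaving 50.

50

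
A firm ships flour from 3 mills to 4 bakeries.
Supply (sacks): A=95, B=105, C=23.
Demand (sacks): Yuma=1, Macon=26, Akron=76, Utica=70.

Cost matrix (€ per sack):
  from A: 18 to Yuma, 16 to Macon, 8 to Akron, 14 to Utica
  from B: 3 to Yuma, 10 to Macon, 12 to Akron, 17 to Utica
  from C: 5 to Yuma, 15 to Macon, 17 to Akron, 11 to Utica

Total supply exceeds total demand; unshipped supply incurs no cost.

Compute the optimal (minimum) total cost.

1866

A cheapest plan:
  A–Akron: 76 × €8 = €608
  A–Utica: 19 × €14 = €266
  B–Yuma: 1 × €3 = €3
  B–Macon: 26 × €10 = €260
  B–Utica: 28 × €17 = €476
  C–Utica: 23 × €11 = €253
Total = 608 + 266 + 3 + 260 + 476 + 253 = €1866.
(Supply check: A ships 95; B ships 55; C ships 23.)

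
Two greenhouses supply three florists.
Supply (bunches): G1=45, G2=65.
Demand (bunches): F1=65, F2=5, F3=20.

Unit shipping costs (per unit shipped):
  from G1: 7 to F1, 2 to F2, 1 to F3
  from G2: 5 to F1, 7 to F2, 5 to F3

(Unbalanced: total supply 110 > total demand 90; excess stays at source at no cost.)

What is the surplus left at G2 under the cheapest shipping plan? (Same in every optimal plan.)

0

Minimum-cost shipments:
  G1 to F2: 5 bunches
  G1 to F3: 20 bunches
  G2 to F1: 65 bunches
Total cost = 355.
G2 ships 65 of its 65, leaving 0.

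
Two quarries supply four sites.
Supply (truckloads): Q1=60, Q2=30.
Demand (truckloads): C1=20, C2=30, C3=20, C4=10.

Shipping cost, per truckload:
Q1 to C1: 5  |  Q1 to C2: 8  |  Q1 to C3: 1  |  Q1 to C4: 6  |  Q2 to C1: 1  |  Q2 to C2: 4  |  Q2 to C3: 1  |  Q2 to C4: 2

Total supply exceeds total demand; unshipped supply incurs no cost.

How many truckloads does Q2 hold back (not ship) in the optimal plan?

Minimum-cost shipments:
  Q1–C1: 20 × 5 = 100
  Q1–C2: 10 × 8 = 80
  Q1–C3: 20 × 1 = 20
  Q2–C2: 20 × 4 = 80
  Q2–C4: 10 × 2 = 20
Total cost = 300.
Q2 ships 30 of its 30, leaving 0.

0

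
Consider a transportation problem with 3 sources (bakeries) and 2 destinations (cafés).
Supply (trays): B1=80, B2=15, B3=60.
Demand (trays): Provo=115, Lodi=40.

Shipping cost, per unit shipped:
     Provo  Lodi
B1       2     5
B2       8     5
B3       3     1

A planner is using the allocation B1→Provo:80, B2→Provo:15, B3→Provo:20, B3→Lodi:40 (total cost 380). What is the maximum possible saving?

15

Current plan cost = 80·2 + 15·8 + 20·3 + 40·1 = 380.
Optimal plan:
  B1→Provo: 80 trays
  B2→Lodi: 15 trays
  B3→Provo: 35 trays
  B3→Lodi: 25 trays
Optimal cost = 365.
Saving = 380 − 365 = 15.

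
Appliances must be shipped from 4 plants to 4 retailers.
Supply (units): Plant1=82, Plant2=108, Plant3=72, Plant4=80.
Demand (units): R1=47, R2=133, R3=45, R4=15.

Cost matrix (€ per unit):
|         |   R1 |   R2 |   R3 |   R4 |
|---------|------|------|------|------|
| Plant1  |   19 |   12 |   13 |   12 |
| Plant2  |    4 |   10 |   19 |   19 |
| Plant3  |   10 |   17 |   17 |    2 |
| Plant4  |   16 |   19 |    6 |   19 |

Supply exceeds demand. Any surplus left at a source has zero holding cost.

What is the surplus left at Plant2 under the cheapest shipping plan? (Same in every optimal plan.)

Minimum-cost shipments:
  Plant1→R2: 72 units
  Plant2→R1: 47 units
  Plant2→R2: 61 units
  Plant3→R4: 15 units
  Plant4→R3: 45 units
Total cost = €1962.
Plant2 ships 108 of its 108, leaving 0.

0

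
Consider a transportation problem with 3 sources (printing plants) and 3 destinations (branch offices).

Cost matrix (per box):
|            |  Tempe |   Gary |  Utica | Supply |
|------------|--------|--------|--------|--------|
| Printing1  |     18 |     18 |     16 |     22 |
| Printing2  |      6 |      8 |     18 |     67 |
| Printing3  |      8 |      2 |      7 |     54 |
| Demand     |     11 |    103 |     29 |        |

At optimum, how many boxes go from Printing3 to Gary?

47

The minimum-cost plan:
  Printing1 to Utica: 22 × 16 = 352
  Printing2 to Tempe: 11 × 6 = 66
  Printing2 to Gary: 56 × 8 = 448
  Printing3 to Gary: 47 × 2 = 94
  Printing3 to Utica: 7 × 7 = 49
Total cost = 1009.
So Printing3→Gary carries 47 boxes.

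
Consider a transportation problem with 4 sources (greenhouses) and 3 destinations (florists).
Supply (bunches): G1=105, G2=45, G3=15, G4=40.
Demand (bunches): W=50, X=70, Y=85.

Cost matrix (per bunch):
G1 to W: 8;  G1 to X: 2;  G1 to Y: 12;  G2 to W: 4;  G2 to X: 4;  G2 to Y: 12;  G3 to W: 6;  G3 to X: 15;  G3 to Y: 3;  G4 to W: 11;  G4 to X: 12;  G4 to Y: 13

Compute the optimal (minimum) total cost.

One minimum-cost allocation:
  G1->W: 5 × 8 = 40
  G1->X: 70 × 2 = 140
  G1->Y: 30 × 12 = 360
  G2->W: 45 × 4 = 180
  G3->Y: 15 × 3 = 45
  G4->Y: 40 × 13 = 520
Total = 40 + 140 + 360 + 180 + 45 + 520 = 1285.

1285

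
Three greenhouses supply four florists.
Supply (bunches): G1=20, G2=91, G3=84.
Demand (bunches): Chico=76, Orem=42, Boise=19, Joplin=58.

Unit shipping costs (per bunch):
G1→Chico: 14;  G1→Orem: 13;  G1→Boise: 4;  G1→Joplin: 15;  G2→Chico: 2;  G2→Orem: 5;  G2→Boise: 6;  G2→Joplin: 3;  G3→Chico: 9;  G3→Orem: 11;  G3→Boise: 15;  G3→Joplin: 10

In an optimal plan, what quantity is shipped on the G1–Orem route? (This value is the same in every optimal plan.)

1

The minimum-cost plan:
  G1→Orem: 1 bunches
  G1→Boise: 19 bunches
  G2→Chico: 33 bunches
  G2→Joplin: 58 bunches
  G3→Chico: 43 bunches
  G3→Orem: 41 bunches
Total cost = 1167.
So G1→Orem carries 1 bunches.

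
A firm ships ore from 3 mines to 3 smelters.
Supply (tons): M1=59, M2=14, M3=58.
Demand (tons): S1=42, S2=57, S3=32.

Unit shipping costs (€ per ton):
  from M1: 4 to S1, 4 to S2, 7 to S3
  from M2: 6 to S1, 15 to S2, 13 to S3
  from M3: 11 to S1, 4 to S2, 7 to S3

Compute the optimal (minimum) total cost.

One minimum-cost allocation:
  M1 to S1: 28 × €4 = €112
  M1 to S3: 31 × €7 = €217
  M2 to S1: 14 × €6 = €84
  M3 to S2: 57 × €4 = €228
  M3 to S3: 1 × €7 = €7
Total = 112 + 217 + 84 + 228 + 7 = €648.
(Supply check: M1 ships 59; M2 ships 14; M3 ships 58.)

648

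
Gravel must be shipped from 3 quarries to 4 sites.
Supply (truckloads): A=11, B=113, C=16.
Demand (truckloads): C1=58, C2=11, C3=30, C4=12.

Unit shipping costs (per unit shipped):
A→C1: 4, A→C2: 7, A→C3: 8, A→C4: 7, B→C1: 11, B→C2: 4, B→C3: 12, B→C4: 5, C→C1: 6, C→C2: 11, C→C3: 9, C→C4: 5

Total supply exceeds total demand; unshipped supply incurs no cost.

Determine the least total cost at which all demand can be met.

945

A cheapest plan:
  A->C1: 11 truckloads
  B->C1: 31 truckloads
  B->C2: 11 truckloads
  B->C3: 30 truckloads
  B->C4: 12 truckloads
  C->C1: 16 truckloads
Total cost = 945.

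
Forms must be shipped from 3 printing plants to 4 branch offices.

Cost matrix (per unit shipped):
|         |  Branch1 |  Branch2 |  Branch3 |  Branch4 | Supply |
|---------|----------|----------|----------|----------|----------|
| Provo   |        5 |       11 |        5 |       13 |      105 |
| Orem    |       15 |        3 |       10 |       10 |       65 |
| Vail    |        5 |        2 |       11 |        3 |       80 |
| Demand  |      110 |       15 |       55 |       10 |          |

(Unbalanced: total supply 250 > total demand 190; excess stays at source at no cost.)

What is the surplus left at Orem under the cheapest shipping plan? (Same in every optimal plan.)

An optimal plan:
  Provo→Branch1: 50 boxes
  Provo→Branch3: 55 boxes
  Orem→Branch2: 5 boxes
  Vail→Branch1: 60 boxes
  Vail→Branch2: 10 boxes
  Vail→Branch4: 10 boxes
Total cost = 890.
Orem ships 5 of its 65, leaving 60.

60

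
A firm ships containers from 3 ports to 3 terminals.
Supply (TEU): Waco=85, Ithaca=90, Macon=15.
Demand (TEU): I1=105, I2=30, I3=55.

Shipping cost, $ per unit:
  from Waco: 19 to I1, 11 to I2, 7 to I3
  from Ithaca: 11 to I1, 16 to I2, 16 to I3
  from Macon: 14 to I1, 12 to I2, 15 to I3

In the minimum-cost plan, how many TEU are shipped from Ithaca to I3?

0

The minimum-cost plan:
  Waco→I2: 30 × $11 = $330
  Waco→I3: 55 × $7 = $385
  Ithaca→I1: 90 × $11 = $990
  Macon→I1: 15 × $14 = $210
Total cost = $1915.
The route Ithaca→I3 is not used.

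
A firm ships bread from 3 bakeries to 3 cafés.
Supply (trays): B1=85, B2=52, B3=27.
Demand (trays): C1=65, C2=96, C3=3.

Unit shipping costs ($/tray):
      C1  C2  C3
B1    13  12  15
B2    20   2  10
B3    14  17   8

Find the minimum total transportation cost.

An optimal shipping plan:
  B1–C1: 41 × $13 = $533
  B1–C2: 44 × $12 = $528
  B2–C2: 52 × $2 = $104
  B3–C1: 24 × $14 = $336
  B3–C3: 3 × $8 = $24
Total = 533 + 528 + 104 + 336 + 24 = $1525.

1525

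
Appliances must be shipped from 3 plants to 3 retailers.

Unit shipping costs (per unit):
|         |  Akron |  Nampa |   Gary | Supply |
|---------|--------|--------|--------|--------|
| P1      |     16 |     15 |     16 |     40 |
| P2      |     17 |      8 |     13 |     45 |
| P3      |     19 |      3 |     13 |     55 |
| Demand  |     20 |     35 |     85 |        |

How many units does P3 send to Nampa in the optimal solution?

35

Optimal shipments:
  P1→Akron: 20 × 16 = 320
  P1→Gary: 20 × 16 = 320
  P2→Gary: 45 × 13 = 585
  P3→Nampa: 35 × 3 = 105
  P3→Gary: 20 × 13 = 260
Total cost = 1590.
So P3→Nampa carries 35 units.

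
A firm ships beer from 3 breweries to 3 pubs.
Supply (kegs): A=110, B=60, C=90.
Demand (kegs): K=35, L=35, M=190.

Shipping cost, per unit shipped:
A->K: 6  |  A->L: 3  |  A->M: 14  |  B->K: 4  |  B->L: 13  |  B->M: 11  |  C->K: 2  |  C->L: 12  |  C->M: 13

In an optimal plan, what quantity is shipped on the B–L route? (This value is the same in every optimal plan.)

0

The minimum-cost plan:
  A to L: 35 kegs
  A to M: 75 kegs
  B to M: 60 kegs
  C to K: 35 kegs
  C to M: 55 kegs
Total cost = 2600.
The route B→L is not used.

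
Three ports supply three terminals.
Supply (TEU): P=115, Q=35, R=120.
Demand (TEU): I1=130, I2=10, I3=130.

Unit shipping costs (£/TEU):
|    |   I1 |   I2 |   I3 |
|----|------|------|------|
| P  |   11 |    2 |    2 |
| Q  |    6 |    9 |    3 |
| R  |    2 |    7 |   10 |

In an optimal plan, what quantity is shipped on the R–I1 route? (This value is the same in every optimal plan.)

Optimal shipments:
  P→I2: 10 × £2 = £20
  P→I3: 105 × £2 = £210
  Q→I1: 10 × £6 = £60
  Q→I3: 25 × £3 = £75
  R→I1: 120 × £2 = £240
Total cost = £605.
So R→I1 carries 120 TEU.

120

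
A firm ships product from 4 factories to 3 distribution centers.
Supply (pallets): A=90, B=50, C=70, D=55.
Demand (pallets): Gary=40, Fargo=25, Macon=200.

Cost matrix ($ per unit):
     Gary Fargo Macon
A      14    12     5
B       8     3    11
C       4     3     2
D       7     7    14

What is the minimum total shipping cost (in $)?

An optimal shipping plan:
  A–Macon: 90 × $5 = $450
  B–Fargo: 25 × $3 = $75
  B–Macon: 25 × $11 = $275
  C–Macon: 70 × $2 = $140
  D–Gary: 40 × $7 = $280
  D–Macon: 15 × $14 = $210
Total = 450 + 75 + 275 + 140 + 280 + 210 = $1430.

1430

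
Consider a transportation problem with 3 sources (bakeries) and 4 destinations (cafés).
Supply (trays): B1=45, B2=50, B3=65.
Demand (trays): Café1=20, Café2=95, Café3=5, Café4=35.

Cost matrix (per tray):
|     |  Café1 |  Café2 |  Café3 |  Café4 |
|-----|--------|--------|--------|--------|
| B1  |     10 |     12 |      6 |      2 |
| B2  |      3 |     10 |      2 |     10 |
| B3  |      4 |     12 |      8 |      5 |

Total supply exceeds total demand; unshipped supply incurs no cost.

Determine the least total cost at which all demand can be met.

1210

A cheapest plan:
  B1–Café2: 10 × 12 = 120
  B1–Café4: 35 × 2 = 70
  B2–Café2: 45 × 10 = 450
  B2–Café3: 5 × 2 = 10
  B3–Café1: 20 × 4 = 80
  B3–Café2: 40 × 12 = 480
Total = 120 + 70 + 450 + 10 + 80 + 480 = 1210.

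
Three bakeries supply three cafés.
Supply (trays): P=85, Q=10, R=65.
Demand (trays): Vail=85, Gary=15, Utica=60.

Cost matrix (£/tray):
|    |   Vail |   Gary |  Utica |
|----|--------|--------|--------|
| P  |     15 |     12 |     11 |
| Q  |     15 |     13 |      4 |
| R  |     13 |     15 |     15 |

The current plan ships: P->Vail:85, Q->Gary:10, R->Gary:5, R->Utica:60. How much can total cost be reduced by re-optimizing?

465

Current plan cost = 85·15 + 10·13 + 5·15 + 60·15 = £2380.
Optimal plan:
  P->Vail: 20 × £15 = £300
  P->Gary: 15 × £12 = £180
  P->Utica: 50 × £11 = £550
  Q->Utica: 10 × £4 = £40
  R->Vail: 65 × £13 = £845
Optimal cost = £1915.
Saving = 2380 − 1915 = £465.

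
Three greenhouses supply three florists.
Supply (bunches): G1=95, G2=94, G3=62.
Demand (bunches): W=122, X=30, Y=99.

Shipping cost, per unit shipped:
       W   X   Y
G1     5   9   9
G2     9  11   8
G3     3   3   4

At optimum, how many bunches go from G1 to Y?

0

The minimum-cost plan:
  G1→W: 95 × 5 = 475
  G2→Y: 94 × 8 = 752
  G3→W: 27 × 3 = 81
  G3→X: 30 × 3 = 90
  G3→Y: 5 × 4 = 20
Total cost = 1418.
The route G1→Y is not used.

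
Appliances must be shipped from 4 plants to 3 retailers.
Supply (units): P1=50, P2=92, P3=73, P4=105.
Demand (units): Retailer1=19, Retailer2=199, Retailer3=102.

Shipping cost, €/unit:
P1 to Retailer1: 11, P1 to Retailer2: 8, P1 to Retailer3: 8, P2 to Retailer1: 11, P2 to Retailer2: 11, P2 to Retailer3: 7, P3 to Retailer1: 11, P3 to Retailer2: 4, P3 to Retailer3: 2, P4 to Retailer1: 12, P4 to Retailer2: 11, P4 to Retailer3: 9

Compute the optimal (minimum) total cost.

Optimal allocation:
  P1–Retailer2: 50 × €8 = €400
  P2–Retailer3: 92 × €7 = €644
  P3–Retailer2: 63 × €4 = €252
  P3–Retailer3: 10 × €2 = €20
  P4–Retailer1: 19 × €12 = €228
  P4–Retailer2: 86 × €11 = €946
Total = 400 + 644 + 252 + 20 + 228 + 946 = €2490.
(Supply check: P1 ships 50; P2 ships 92; P3 ships 73; P4 ships 105.)

2490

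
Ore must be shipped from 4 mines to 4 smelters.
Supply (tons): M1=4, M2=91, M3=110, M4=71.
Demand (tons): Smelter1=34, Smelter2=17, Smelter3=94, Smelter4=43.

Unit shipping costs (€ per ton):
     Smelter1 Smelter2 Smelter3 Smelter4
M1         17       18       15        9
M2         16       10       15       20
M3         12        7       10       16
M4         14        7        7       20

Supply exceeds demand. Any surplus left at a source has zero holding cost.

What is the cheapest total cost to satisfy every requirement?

1923

A cheapest plan:
  M1→Smelter4: 4 × €9 = €36
  M2→Smelter2: 3 × €10 = €30
  M3→Smelter1: 34 × €12 = €408
  M3→Smelter2: 14 × €7 = €98
  M3→Smelter3: 23 × €10 = €230
  M3→Smelter4: 39 × €16 = €624
  M4→Smelter3: 71 × €7 = €497
Total = 36 + 30 + 408 + 98 + 230 + 624 + 497 = €1923.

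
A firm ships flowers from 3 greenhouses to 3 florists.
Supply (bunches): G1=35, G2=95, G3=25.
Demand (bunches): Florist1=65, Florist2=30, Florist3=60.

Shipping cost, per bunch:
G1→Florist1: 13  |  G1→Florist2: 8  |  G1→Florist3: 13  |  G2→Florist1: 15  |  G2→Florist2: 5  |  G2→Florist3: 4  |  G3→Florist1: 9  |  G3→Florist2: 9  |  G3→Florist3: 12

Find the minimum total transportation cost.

1145

Optimal allocation:
  G1→Florist1: 35 × 13 = 455
  G2→Florist1: 5 × 15 = 75
  G2→Florist2: 30 × 5 = 150
  G2→Florist3: 60 × 4 = 240
  G3→Florist1: 25 × 9 = 225
Total = 455 + 75 + 150 + 240 + 225 = 1145.
(Supply check: G1 ships 35; G2 ships 95; G3 ships 25.)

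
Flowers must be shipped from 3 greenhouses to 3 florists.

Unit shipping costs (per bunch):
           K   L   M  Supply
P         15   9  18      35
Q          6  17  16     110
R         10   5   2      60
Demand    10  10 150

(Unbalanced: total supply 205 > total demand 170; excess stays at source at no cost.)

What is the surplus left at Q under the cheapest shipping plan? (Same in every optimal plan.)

An optimal plan:
  P->L: 10 × 9 = 90
  Q->K: 10 × 6 = 60
  Q->M: 90 × 16 = 1440
  R->M: 60 × 2 = 120
Total cost = 1710.
Q ships 100 of its 110, leaving 10.

10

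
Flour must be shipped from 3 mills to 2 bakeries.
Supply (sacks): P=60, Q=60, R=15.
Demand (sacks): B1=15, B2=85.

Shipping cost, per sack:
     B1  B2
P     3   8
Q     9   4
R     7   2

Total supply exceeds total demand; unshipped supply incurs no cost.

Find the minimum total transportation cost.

395

One minimum-cost allocation:
  P–B1: 15 × 3 = 45
  P–B2: 10 × 8 = 80
  Q–B2: 60 × 4 = 240
  R–B2: 15 × 2 = 30
Total = 45 + 80 + 240 + 30 = 395.
(Supply check: P ships 25; Q ships 60; R ships 15.)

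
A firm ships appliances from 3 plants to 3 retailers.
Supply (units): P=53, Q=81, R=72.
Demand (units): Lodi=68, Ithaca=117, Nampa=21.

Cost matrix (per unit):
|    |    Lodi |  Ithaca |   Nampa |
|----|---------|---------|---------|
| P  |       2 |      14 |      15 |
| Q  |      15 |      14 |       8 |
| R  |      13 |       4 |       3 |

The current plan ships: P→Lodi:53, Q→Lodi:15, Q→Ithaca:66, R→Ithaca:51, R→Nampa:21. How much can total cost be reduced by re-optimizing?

Current plan cost = 53·2 + 15·15 + 66·14 + 51·4 + 21·3 = 1522.
Optimal plan:
  P to Lodi: 53 × 2 = 106
  Q to Lodi: 15 × 15 = 225
  Q to Ithaca: 45 × 14 = 630
  Q to Nampa: 21 × 8 = 168
  R to Ithaca: 72 × 4 = 288
Optimal cost = 1417.
Saving = 1522 − 1417 = 105.

105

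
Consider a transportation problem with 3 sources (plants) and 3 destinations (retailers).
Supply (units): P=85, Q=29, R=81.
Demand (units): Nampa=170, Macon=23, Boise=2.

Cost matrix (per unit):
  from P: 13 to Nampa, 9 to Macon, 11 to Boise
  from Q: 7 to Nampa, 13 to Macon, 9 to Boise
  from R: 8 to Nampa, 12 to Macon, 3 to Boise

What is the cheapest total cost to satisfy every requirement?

1854

A cheapest plan:
  P→Nampa: 62 units
  P→Macon: 23 units
  Q→Nampa: 29 units
  R→Nampa: 79 units
  R→Boise: 2 units
Total cost = 1854.
(Supply check: P ships 85; Q ships 29; R ships 81.)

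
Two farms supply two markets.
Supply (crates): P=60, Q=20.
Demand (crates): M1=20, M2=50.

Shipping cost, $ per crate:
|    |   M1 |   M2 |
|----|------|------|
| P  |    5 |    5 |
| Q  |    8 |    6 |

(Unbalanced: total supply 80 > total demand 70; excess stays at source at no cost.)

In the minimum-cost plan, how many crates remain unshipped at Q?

An optimal plan:
  P–M1: 20 × $5 = $100
  P–M2: 40 × $5 = $200
  Q–M2: 10 × $6 = $60
Total cost = $360.
Q ships 10 of its 20, leaving 10.

10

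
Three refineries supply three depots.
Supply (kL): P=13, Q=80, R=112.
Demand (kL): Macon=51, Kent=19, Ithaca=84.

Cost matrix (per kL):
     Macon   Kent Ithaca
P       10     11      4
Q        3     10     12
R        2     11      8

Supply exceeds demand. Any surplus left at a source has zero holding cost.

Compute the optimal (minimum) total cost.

922

An optimal shipping plan:
  P→Ithaca: 13 × 4 = 52
  Q→Macon: 10 × 3 = 30
  Q→Kent: 19 × 10 = 190
  R→Macon: 41 × 2 = 82
  R→Ithaca: 71 × 8 = 568
Total = 52 + 30 + 190 + 82 + 568 = 922.
(Supply check: P ships 13; Q ships 29; R ships 112.)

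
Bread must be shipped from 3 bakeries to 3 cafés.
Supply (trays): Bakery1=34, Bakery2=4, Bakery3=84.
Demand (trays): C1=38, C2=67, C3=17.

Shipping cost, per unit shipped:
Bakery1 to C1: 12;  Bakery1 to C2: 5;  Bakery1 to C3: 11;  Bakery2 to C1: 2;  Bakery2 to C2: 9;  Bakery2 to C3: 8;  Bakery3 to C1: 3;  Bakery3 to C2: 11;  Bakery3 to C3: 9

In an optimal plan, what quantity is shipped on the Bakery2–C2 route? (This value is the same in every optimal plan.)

The minimum-cost plan:
  Bakery1–C2: 34 × 5 = 170
  Bakery2–C2: 4 × 9 = 36
  Bakery3–C1: 38 × 3 = 114
  Bakery3–C2: 29 × 11 = 319
  Bakery3–C3: 17 × 9 = 153
Total cost = 792.
So Bakery2→C2 carries 4 trays.

4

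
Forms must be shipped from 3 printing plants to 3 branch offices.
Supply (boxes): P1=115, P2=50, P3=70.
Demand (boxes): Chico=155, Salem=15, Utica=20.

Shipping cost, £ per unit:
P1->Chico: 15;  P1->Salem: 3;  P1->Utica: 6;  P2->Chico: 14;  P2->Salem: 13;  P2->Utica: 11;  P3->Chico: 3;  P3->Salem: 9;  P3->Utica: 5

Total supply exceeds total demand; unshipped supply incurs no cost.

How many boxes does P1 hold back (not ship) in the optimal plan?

45

Minimum-cost shipments:
  P1→Chico: 35 × £15 = £525
  P1→Salem: 15 × £3 = £45
  P1→Utica: 20 × £6 = £120
  P2→Chico: 50 × £14 = £700
  P3→Chico: 70 × £3 = £210
Total cost = £1600.
P1 ships 70 of its 115, leaving 45.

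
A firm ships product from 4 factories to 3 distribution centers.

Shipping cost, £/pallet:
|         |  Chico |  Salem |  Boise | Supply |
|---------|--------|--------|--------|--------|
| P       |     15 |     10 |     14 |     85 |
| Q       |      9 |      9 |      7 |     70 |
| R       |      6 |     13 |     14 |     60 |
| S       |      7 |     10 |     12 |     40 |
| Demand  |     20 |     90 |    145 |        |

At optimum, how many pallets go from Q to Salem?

Optimal shipments:
  P to Salem: 85 × £10 = £850
  Q to Boise: 70 × £7 = £490
  R to Chico: 20 × £6 = £120
  R to Boise: 40 × £14 = £560
  S to Salem: 5 × £10 = £50
  S to Boise: 35 × £12 = £420
Total cost = £2490.
The route Q→Salem is not used.

0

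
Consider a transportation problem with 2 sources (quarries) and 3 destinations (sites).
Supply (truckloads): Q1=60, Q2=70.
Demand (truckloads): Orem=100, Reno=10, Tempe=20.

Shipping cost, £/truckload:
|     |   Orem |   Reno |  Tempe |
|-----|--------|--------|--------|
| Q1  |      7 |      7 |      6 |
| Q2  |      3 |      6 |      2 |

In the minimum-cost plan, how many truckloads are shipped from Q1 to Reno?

10

Solving gives:
  Q1→Orem: 30 × £7 = £210
  Q1→Reno: 10 × £7 = £70
  Q1→Tempe: 20 × £6 = £120
  Q2→Orem: 70 × £3 = £210
Total cost = £610.
So Q1→Reno carries 10 truckloads.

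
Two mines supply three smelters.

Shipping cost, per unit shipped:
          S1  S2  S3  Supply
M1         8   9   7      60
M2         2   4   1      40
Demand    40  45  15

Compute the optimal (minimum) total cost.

One minimum-cost allocation:
  M1–S1: 15 × 8 = 120
  M1–S2: 45 × 9 = 405
  M2–S1: 25 × 2 = 50
  M2–S3: 15 × 1 = 15
Total = 120 + 405 + 50 + 15 = 590.

590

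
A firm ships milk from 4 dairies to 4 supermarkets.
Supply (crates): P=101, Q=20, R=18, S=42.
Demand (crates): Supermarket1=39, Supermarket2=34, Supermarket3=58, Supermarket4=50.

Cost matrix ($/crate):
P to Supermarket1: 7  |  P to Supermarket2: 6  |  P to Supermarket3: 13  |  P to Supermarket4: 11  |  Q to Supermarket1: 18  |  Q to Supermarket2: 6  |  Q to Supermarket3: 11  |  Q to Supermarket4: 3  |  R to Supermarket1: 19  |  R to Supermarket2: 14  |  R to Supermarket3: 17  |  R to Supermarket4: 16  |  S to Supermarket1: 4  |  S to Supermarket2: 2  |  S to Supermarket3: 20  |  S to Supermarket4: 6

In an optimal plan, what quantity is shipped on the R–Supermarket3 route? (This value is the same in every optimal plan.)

18

Optimal shipments:
  P to Supermarket1: 39 × $7 = $273
  P to Supermarket2: 22 × $6 = $132
  P to Supermarket3: 40 × $13 = $520
  Q to Supermarket4: 20 × $3 = $60
  R to Supermarket3: 18 × $17 = $306
  S to Supermarket2: 12 × $2 = $24
  S to Supermarket4: 30 × $6 = $180
Total cost = $1495.
So R→Supermarket3 carries 18 crates.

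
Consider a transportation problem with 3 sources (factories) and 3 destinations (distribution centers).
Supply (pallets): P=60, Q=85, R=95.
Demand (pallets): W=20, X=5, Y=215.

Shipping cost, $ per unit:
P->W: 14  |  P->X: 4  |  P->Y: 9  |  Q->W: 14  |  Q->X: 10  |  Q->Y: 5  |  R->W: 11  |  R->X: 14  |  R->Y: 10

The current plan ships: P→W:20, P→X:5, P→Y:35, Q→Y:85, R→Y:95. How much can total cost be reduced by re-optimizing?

80

Current plan cost = 20·14 + 5·4 + 35·9 + 85·5 + 95·10 = $1990.
Optimal plan:
  P–X: 5 × $4 = $20
  P–Y: 55 × $9 = $495
  Q–Y: 85 × $5 = $425
  R–W: 20 × $11 = $220
  R–Y: 75 × $10 = $750
Optimal cost = $1910.
Saving = 1990 − 1910 = $80.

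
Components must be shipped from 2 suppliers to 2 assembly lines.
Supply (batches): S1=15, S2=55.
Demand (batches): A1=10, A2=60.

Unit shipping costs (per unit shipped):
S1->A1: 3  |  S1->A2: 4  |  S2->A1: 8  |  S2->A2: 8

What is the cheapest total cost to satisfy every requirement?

A cheapest plan:
  S1->A1: 10 × 3 = 30
  S1->A2: 5 × 4 = 20
  S2->A2: 55 × 8 = 440
Total = 30 + 20 + 440 = 490.

490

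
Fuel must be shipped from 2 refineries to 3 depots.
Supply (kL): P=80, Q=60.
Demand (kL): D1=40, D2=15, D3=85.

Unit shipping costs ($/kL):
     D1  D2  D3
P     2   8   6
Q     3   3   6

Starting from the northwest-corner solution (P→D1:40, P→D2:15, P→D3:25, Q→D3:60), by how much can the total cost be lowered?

75

Current plan cost = 40·2 + 15·8 + 25·6 + 60·6 = $710.
Optimal plan:
  P->D1: 40 × $2 = $80
  P->D3: 40 × $6 = $240
  Q->D2: 15 × $3 = $45
  Q->D3: 45 × $6 = $270
Optimal cost = $635.
Saving = 710 − 635 = $75.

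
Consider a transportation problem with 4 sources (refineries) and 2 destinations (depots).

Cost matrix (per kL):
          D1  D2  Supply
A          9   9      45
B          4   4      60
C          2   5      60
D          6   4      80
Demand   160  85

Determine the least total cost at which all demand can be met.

1085

One minimum-cost allocation:
  A->D1: 45 × 9 = 405
  B->D1: 55 × 4 = 220
  B->D2: 5 × 4 = 20
  C->D1: 60 × 2 = 120
  D->D2: 80 × 4 = 320
Total = 405 + 220 + 20 + 120 + 320 = 1085.
(Supply check: A ships 45; B ships 60; C ships 60; D ships 80.)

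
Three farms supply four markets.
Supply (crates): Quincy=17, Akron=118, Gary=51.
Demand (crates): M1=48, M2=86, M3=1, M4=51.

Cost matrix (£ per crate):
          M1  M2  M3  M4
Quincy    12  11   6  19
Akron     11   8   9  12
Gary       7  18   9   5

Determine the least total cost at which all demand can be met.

1493

Optimal allocation:
  Quincy→M1: 16 × £12 = £192
  Quincy→M3: 1 × £6 = £6
  Akron→M1: 32 × £11 = £352
  Akron→M2: 86 × £8 = £688
  Gary→M4: 51 × £5 = £255
Total = 192 + 6 + 352 + 688 + 255 = £1493.
(Supply check: Quincy ships 17; Akron ships 118; Gary ships 51.)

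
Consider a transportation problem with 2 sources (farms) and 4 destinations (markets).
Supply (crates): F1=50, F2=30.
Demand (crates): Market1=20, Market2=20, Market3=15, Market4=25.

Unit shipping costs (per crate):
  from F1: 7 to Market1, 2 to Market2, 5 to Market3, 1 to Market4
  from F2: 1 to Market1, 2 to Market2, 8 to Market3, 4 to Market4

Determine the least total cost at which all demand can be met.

A cheapest plan:
  F1→Market2: 10 × 2 = 20
  F1→Market3: 15 × 5 = 75
  F1→Market4: 25 × 1 = 25
  F2→Market1: 20 × 1 = 20
  F2→Market2: 10 × 2 = 20
Total = 20 + 75 + 25 + 20 + 20 = 160.
(Supply check: F1 ships 50; F2 ships 30.)

160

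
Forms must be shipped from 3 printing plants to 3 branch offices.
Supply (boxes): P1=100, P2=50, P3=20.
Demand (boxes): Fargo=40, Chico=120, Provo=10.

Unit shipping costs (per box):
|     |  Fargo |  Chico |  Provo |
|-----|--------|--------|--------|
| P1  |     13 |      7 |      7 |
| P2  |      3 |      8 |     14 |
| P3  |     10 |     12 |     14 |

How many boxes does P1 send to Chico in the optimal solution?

Optimal shipments:
  P1–Chico: 90 × 7 = 630
  P1–Provo: 10 × 7 = 70
  P2–Fargo: 40 × 3 = 120
  P2–Chico: 10 × 8 = 80
  P3–Chico: 20 × 12 = 240
Total cost = 1140.
So P1→Chico carries 90 boxes.

90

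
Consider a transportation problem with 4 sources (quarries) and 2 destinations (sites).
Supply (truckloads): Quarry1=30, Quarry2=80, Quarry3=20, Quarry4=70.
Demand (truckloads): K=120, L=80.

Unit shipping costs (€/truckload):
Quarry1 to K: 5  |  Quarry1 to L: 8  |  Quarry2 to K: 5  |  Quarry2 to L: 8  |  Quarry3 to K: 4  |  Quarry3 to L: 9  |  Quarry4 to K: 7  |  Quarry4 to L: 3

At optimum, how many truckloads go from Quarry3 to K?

Optimal shipments:
  Quarry1–K: 30 truckloads
  Quarry2–K: 70 truckloads
  Quarry2–L: 10 truckloads
  Quarry3–K: 20 truckloads
  Quarry4–L: 70 truckloads
Total cost = €870.
So Quarry3→K carries 20 truckloads.

20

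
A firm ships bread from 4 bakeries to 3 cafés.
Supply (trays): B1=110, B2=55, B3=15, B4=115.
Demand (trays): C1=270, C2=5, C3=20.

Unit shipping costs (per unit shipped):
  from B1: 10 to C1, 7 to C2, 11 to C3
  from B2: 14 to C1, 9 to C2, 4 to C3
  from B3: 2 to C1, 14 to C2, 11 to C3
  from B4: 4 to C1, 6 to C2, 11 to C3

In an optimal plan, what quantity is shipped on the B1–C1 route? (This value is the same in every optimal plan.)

Optimal shipments:
  B1–C1: 110 × 10 = 1100
  B2–C1: 30 × 14 = 420
  B2–C2: 5 × 9 = 45
  B2–C3: 20 × 4 = 80
  B3–C1: 15 × 2 = 30
  B4–C1: 115 × 4 = 460
Total cost = 2135.
So B1→C1 carries 110 trays.

110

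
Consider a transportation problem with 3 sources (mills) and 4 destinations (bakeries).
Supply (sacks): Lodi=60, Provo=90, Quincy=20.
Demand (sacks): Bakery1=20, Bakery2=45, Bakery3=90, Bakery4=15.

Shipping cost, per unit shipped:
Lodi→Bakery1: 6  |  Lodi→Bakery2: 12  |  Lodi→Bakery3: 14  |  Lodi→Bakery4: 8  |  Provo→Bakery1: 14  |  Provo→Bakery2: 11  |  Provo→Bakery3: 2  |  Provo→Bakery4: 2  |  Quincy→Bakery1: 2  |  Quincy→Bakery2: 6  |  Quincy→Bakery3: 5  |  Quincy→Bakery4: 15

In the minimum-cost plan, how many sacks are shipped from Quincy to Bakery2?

20

Solving gives:
  Lodi to Bakery1: 20 sacks
  Lodi to Bakery2: 25 sacks
  Lodi to Bakery4: 15 sacks
  Provo to Bakery3: 90 sacks
  Quincy to Bakery2: 20 sacks
Total cost = 840.
So Quincy→Bakery2 carries 20 sacks.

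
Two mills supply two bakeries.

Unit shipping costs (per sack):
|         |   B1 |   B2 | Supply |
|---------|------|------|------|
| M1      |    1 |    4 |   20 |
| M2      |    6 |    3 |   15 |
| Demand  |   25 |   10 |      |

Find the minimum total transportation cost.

80

A cheapest plan:
  M1 to B1: 20 × 1 = 20
  M2 to B1: 5 × 6 = 30
  M2 to B2: 10 × 3 = 30
Total = 20 + 30 + 30 = 80.
(Supply check: M1 ships 20; M2 ships 15.)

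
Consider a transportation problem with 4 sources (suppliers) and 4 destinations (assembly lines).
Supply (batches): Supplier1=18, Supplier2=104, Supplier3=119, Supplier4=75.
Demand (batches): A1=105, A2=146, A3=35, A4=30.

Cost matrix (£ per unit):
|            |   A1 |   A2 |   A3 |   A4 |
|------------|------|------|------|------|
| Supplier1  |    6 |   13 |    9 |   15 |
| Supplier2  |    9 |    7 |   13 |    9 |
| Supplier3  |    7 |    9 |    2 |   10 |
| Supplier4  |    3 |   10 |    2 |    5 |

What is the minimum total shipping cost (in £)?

1863

Optimal allocation:
  Supplier1 to A1: 18 × £6 = £108
  Supplier2 to A2: 104 × £7 = £728
  Supplier3 to A1: 42 × £7 = £294
  Supplier3 to A2: 42 × £9 = £378
  Supplier3 to A3: 35 × £2 = £70
  Supplier4 to A1: 45 × £3 = £135
  Supplier4 to A4: 30 × £5 = £150
Total = 108 + 728 + 294 + 378 + 70 + 135 + 150 = £1863.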